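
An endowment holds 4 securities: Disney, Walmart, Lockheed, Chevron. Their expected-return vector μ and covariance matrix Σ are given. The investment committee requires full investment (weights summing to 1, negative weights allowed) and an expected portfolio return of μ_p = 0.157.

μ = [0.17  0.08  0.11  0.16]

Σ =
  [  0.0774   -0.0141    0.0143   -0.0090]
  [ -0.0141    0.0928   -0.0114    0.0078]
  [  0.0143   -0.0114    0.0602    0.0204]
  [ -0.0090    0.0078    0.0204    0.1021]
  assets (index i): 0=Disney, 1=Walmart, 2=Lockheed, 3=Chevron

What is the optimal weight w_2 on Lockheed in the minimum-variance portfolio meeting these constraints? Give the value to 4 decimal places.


p=Σ⁻¹μ = [2.4113  1.2237  0.9812  1.4901]
q=Σ⁻¹𝟙 = [13.8024  13.9239  13.5135  7.2472]
a=μᵀp=0.854171  b=𝟙ᵀp=6.106370  c=𝟙ᵀq=48.487104  D=ac−b²=4.128516
λ₁=(c·0.157−b)/D = (48.487104·0.157−6.106370)/4.128516 = 0.364806
λ₂=(a−b·0.157)/D = (0.854171−6.106370·0.157)/4.128516 = -0.025319
w* = 0.364806·p + -0.025319·q:
  w_0 = 0.364806·2.4113 + -0.025319·13.8024 = 0.5302  (Disney)
  w_1 = 0.364806·1.2237 + -0.025319·13.9239 = 0.0939  (Walmart)
  w_2 = 0.364806·0.9812 + -0.025319·13.5135 = 0.0158  (Lockheed)
  w_3 = 0.364806·1.4901 + -0.025319·7.2472 = 0.3601  (Chevron)
Σw_i=1.0000  μᵀw=0.1570
σ²=wᵀΣw=λ₁·μ_p+λ₂ = 0.364806·0.157 + -0.025319 = 0.031956 ≈ 0.0320

0.0158


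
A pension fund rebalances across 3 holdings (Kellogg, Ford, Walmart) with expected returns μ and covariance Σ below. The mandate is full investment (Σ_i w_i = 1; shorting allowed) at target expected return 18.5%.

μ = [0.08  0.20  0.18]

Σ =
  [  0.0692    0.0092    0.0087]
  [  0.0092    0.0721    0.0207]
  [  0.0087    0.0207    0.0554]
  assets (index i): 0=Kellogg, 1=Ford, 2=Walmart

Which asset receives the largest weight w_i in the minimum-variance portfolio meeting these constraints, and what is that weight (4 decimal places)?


u=Σ⁻¹μ = [0.5865  2.0081  2.4067]
v=Σ⁻¹𝟙 = [11.6680  8.6527  12.9851]
a=μᵀu=0.881746  b=𝟙ᵀu=5.001311  c=𝟙ᵀv=33.305856  D=ac−b²=4.354209
λ₁=(c·0.185−b)/D = (33.305856·0.185−5.001311)/4.354209 = 0.266471
λ₂=(a−b·0.185)/D = (0.881746−5.001311·0.185)/4.354209 = -0.009989
w* = 0.266471·u + -0.009989·v:
  w_0 = 0.266471·0.5865 + -0.009989·11.6680 = 0.0397  (Kellogg)
  w_1 = 0.266471·2.0081 + -0.009989·8.6527 = 0.4487  (Ford)
  w_2 = 0.266471·2.4067 + -0.009989·12.9851 = 0.5116  (Walmart)
Σw_i=1.0000  μᵀw=0.1850
σ²=wᵀΣw=λ₁·μ_p+λ₂ = 0.266471·0.185 + -0.009989 = 0.039308 ≈ 0.0393

Walmart (0.5116)


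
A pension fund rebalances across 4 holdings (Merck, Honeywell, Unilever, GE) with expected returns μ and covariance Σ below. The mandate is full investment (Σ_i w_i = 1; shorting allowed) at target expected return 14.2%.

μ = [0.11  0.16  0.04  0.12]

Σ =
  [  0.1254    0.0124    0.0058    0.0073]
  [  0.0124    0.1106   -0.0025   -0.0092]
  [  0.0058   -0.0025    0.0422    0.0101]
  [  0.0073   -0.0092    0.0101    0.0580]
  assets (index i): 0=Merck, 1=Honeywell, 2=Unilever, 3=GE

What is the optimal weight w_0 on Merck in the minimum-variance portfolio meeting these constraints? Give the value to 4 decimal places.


p=Σ⁻¹μ = [0.5749  1.5726  0.4429  2.1689]
q=Σ⁻¹𝟙 = [5.1882  10.1364  20.0654  14.7021]
a=μᵀp=0.592851  b=𝟙ᵀp=4.759398  c=𝟙ᵀq=50.092100  D=ac−b²=7.045262
λ₁=(c·0.142−b)/D = (50.092100·0.142−4.759398)/7.045262 = 0.334080
λ₂=(a−b·0.142)/D = (0.592851−4.759398·0.142)/7.045262 = -0.011779
w* = 0.334080·p + -0.011779·q:
  w_0 = 0.334080·0.5749 + -0.011779·5.1882 = 0.1310  (Merck)
  w_1 = 0.334080·1.5726 + -0.011779·10.1364 = 0.4060  (Honeywell)
  w_2 = 0.334080·0.4429 + -0.011779·20.0654 = -0.0884  (Unilever)
  w_3 = 0.334080·2.1689 + -0.011779·14.7021 = 0.5514  (GE)
Σw_i=1.0000  μᵀw=0.1420
σ²=wᵀΣw=λ₁·μ_p+λ₂ = 0.334080·0.142 + -0.011779 = 0.035661 ≈ 0.0357

0.1310


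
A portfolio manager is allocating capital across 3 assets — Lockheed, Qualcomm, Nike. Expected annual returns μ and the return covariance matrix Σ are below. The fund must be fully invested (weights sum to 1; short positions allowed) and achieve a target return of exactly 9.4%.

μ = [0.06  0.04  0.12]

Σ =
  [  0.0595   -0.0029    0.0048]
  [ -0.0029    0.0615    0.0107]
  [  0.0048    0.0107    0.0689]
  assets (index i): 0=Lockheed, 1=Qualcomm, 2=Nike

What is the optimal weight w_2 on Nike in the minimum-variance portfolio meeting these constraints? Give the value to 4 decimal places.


0.6017

p=Σ⁻¹μ = [0.8982  0.4118  1.6151]
q=Σ⁻¹𝟙 = [16.6565  15.1312  11.0036]
a=μᵀp=0.264177  b=𝟙ᵀp=2.925065  c=𝟙ᵀq=42.791238  D=ac−b²=2.748462
λ₁=(c·0.094−b)/D = (42.791238·0.094−2.925065)/2.748462 = 0.399246
λ₂=(a−b·0.094)/D = (0.264177−2.925065·0.094)/2.748462 = -0.003922
w* = 0.399246·p + -0.003922·q:
  w_0 = 0.399246·0.8982 + -0.003922·16.6565 = 0.2933  (Lockheed)
  w_1 = 0.399246·0.4118 + -0.003922·15.1312 = 0.1050  (Qualcomm)
  w_2 = 0.399246·1.6151 + -0.003922·11.0036 = 0.6017  (Nike)
Σw_i=1.0000  μᵀw=0.0940
σ²=wᵀΣw=λ₁·μ_p+λ₂ = 0.399246·0.094 + -0.003922 = 0.033607 ≈ 0.0336


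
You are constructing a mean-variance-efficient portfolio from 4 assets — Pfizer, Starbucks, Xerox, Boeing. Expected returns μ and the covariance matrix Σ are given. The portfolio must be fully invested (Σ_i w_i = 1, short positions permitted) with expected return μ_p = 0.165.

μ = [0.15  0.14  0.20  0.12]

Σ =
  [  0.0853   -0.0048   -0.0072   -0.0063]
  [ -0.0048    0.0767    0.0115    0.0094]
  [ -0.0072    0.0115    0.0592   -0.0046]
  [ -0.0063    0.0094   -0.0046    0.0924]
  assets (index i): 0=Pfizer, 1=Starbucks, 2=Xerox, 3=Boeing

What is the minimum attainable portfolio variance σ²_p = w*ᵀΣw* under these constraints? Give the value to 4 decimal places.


p=Σ⁻¹μ = [2.2372  1.2533  3.5235  1.4991]
q=Σ⁻¹𝟙 = [14.6335  9.8720  17.6627  11.6953]
a=μᵀp=1.395629  b=𝟙ᵀp=8.513077  c=𝟙ᵀq=53.863473  D=ac−b²=2.700951
λ₁=(c·0.165−b)/D = (53.863473·0.165−8.513077)/2.700951 = 0.138616
λ₂=(a−b·0.165)/D = (1.395629−8.513077·0.165)/2.700951 = -0.003343
w* = 0.138616·p + -0.003343·q:
  w_0 = 0.138616·2.2372 + -0.003343·14.6335 = 0.2612  (Pfizer)
  w_1 = 0.138616·1.2533 + -0.003343·9.8720 = 0.1407  (Starbucks)
  w_2 = 0.138616·3.5235 + -0.003343·17.6627 = 0.4294  (Xerox)
  w_3 = 0.138616·1.4991 + -0.003343·11.6953 = 0.1687  (Boeing)
Σw_i=1.0000  μᵀw=0.1650
σ²=wᵀΣw=λ₁·μ_p+λ₂ = 0.138616·0.165 + -0.003343 = 0.019529 ≈ 0.0195

0.0195


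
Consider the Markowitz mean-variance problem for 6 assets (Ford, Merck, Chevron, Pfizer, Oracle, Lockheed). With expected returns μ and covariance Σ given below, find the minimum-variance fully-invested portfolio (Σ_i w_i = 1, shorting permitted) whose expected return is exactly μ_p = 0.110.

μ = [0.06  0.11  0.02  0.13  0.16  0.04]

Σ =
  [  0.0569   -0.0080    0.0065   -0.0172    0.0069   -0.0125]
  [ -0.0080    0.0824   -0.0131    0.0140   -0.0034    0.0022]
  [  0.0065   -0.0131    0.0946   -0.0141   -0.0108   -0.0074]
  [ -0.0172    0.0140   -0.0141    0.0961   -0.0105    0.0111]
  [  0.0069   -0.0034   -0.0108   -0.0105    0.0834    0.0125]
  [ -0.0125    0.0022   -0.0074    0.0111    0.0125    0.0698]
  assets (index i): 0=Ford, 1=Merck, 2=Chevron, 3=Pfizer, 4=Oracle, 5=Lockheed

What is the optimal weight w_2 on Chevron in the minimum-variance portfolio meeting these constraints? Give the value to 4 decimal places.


0.1001

p=Σ⁻¹μ = [1.4709  1.3956  0.8257  1.7433  2.1474  0.2182]
q=Σ⁻¹𝟙 = [24.1095  14.6053  15.6777  14.4434  12.1352  15.3759]
a=μᵀp=0.837214  b=𝟙ᵀp=7.801028  c=𝟙ᵀq=96.347119  D=ac−b²=19.807146
λ₁=(c·0.110−b)/D = (96.347119·0.110−7.801028)/19.807146 = 0.141219
λ₂=(a−b·0.110)/D = (0.837214−7.801028·0.110)/19.807146 = -0.001055
w* = 0.141219·p + -0.001055·q:
  w_0 = 0.141219·1.4709 + -0.001055·24.1095 = 0.1823  (Ford)
  w_1 = 0.141219·1.3956 + -0.001055·14.6053 = 0.1817  (Merck)
  w_2 = 0.141219·0.8257 + -0.001055·15.6777 = 0.1001  (Chevron)
  w_3 = 0.141219·1.7433 + -0.001055·14.4434 = 0.2309  (Pfizer)
  w_4 = 0.141219·2.1474 + -0.001055·12.1352 = 0.2904  (Oracle)
  w_5 = 0.141219·0.2182 + -0.001055·15.3759 = 0.0146  (Lockheed)
Σw_i=1.0000  μᵀw=0.1100
σ²=wᵀΣw=λ₁·μ_p+λ₂ = 0.141219·0.110 + -0.001055 = 0.014479 ≈ 0.0145


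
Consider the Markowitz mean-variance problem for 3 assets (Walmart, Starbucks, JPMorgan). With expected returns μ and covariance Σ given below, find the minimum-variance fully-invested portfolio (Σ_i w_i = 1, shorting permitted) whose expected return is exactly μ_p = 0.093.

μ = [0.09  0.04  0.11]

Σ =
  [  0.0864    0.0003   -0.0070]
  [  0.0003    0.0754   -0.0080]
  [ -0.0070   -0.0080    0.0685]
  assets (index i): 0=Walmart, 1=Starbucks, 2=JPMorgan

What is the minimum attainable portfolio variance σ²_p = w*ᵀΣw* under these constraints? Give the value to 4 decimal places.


p=Σ⁻¹μ = [1.1859  0.7179  1.8109]
q=Σ⁻¹𝟙 = [12.9544  15.0874  17.6844]
a=μᵀp=0.334642  b=𝟙ᵀp=3.714678  c=𝟙ᵀq=45.726216  D=ac−b²=1.503098
λ₁=(c·0.093−b)/D = (45.726216·0.093−3.714678)/1.503098 = 0.357834
λ₂=(a−b·0.093)/D = (0.334642−3.714678·0.093)/1.503098 = -0.007200
w* = 0.357834·p + -0.007200·q:
  w_0 = 0.357834·1.1859 + -0.007200·12.9544 = 0.3311  (Walmart)
  w_1 = 0.357834·0.7179 + -0.007200·15.0874 = 0.1483  (Starbucks)
  w_2 = 0.357834·1.8109 + -0.007200·17.6844 = 0.5207  (JPMorgan)
Σw_i=1.0000  μᵀw=0.0930
σ²=wᵀΣw=λ₁·μ_p+λ₂ = 0.357834·0.093 + -0.007200 = 0.026078 ≈ 0.0261

0.0261


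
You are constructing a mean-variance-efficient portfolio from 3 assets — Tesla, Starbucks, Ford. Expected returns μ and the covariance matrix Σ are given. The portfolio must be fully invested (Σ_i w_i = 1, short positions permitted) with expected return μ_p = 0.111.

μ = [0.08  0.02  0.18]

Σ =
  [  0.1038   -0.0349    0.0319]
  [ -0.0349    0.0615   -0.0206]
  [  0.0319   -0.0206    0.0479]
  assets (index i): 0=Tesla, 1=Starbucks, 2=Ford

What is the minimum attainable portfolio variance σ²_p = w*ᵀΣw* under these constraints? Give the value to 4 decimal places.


0.0156

p=Σ⁻¹μ = [-0.0092  1.8468  4.5582]
q=Σ⁻¹𝟙 = [12.2843  32.1093  26.5049]
a=μᵀp=0.856674  b=𝟙ᵀp=6.395803  c=𝟙ᵀq=70.898448  D=ac−b²=19.830577
λ₁=(c·0.111−b)/D = (70.898448·0.111−6.395803)/19.830577 = 0.074326
λ₂=(a−b·0.111)/D = (0.856674−6.395803·0.111)/19.830577 = 0.007400
w* = 0.074326·p + 0.007400·q:
  w_0 = 0.074326·-0.0092 + 0.007400·12.2843 = 0.0902  (Tesla)
  w_1 = 0.074326·1.8468 + 0.007400·32.1093 = 0.3749  (Starbucks)
  w_2 = 0.074326·4.5582 + 0.007400·26.5049 = 0.5349  (Ford)
Σw_i=1.0000  μᵀw=0.1110
σ²=wᵀΣw=λ₁·μ_p+λ₂ = 0.074326·0.111 + 0.007400 = 0.015650 ≈ 0.0156


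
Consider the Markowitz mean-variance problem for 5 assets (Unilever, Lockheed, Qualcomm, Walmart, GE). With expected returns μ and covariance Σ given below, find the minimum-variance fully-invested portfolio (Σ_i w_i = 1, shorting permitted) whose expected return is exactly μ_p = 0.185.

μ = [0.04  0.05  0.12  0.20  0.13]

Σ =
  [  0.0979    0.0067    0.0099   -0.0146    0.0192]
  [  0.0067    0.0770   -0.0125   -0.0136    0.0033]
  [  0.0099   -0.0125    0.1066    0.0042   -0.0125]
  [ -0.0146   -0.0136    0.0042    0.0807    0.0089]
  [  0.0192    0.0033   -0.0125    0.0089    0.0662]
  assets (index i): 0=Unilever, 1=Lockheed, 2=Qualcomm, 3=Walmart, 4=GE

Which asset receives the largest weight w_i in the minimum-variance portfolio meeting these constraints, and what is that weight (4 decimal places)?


Walmart (0.5916)

u=Σ⁻¹μ = [0.2071  1.2095  1.3592  2.4537  1.7702]
v=Σ⁻¹𝟙 = [7.7184  16.2197  11.4290  14.5748  12.2572]
a=μᵀu=0.952713  b=𝟙ᵀu=6.999605  c=𝟙ᵀv=62.199193  D=ac−b²=10.263518
λ₁=(c·0.185−b)/D = (62.199193·0.185−6.999605)/10.263518 = 0.439152
λ₂=(a−b·0.185)/D = (0.952713−6.999605·0.185)/10.263518 = -0.033343
w* = 0.439152·u + -0.033343·v:
  w_0 = 0.439152·0.2071 + -0.033343·7.7184 = -0.1664  (Unilever)
  w_1 = 0.439152·1.2095 + -0.033343·16.2197 = -0.0097  (Lockheed)
  w_2 = 0.439152·1.3592 + -0.033343·11.4290 = 0.2158  (Qualcomm)
  w_3 = 0.439152·2.4537 + -0.033343·14.5748 = 0.5916  (Walmart)
  w_4 = 0.439152·1.7702 + -0.033343·12.2572 = 0.3687  (GE)
Σw_i=1.0000  μᵀw=0.1850
σ²=wᵀΣw=λ₁·μ_p+λ₂ = 0.439152·0.185 + -0.033343 = 0.047900 ≈ 0.0479


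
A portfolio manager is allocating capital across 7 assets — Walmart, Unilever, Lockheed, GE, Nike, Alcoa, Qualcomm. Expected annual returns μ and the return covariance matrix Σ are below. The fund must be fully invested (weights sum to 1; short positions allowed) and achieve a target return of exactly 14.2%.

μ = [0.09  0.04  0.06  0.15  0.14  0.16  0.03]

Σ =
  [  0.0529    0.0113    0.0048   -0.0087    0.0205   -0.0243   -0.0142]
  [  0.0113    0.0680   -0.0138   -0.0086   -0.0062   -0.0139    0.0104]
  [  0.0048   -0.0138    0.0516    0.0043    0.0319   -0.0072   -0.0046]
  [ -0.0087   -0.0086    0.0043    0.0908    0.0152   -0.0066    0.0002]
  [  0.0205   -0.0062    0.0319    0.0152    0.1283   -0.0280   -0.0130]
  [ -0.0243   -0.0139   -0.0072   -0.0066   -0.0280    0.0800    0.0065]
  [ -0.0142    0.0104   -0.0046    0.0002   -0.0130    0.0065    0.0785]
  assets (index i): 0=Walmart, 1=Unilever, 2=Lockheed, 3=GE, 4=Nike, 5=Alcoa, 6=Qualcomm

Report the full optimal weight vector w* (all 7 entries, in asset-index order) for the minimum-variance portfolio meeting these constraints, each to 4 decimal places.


g=Σ⁻¹μ = [3.2069  1.2798  0.9751  2.1326  1.0389  3.7665  0.7046]
h=Σ⁻¹𝟙 = [30.9938  20.3558  23.5733  16.2150  3.9262  29.0469  15.2336]
a=μᵀg=1.487446  b=𝟙ᵀg=13.104513  c=𝟙ᵀh=139.344719  D=ac−b²=35.539487
λ₁=(c·0.142−b)/D = (139.344719·0.142−13.104513)/35.539487 = 0.188029
λ₂=(a−b·0.142)/D = (1.487446−13.104513·0.142)/35.539487 = -0.010506
w* = 0.188029·g + -0.010506·h:
  w_0 = 0.188029·3.2069 + -0.010506·30.9938 = 0.2774  (Walmart)
  w_1 = 0.188029·1.2798 + -0.010506·20.3558 = 0.0268  (Unilever)
  w_2 = 0.188029·0.9751 + -0.010506·23.5733 = -0.0643  (Lockheed)
  w_3 = 0.188029·2.1326 + -0.010506·16.2150 = 0.2306  (GE)
  w_4 = 0.188029·1.0389 + -0.010506·3.9262 = 0.1541  (Nike)
  w_5 = 0.188029·3.7665 + -0.010506·29.0469 = 0.4030  (Alcoa)
  w_6 = 0.188029·0.7046 + -0.010506·15.2336 = -0.0276  (Qualcomm)
Σw_i=1.0000  μᵀw=0.1420
σ²=wᵀΣw=λ₁·μ_p+λ₂ = 0.188029·0.142 + -0.010506 = 0.016194 ≈ 0.0162

0.2774  0.0268  -0.0643  0.2306  0.1541  0.4030  -0.0276


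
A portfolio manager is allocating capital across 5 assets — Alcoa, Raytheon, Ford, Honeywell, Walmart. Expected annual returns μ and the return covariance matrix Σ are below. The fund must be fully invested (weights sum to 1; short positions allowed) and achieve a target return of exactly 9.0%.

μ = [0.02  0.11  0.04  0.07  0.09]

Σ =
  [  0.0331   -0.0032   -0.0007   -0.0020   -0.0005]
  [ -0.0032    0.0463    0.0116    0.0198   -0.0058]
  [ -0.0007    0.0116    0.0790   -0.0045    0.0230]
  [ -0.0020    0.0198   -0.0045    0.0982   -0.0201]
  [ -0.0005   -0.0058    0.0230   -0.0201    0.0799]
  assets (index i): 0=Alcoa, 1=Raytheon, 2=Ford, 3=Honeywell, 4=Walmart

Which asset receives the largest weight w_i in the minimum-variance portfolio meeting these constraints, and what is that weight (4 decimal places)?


Raytheon (0.4977)

x=Σ⁻¹μ = [0.8922  2.4650  -0.2598  0.5332  1.5198]
y=Σ⁻¹𝟙 = [33.1022  19.8189  6.2786  10.2032  14.9209]
a=μᵀx=0.452704  b=𝟙ᵀx=5.150364  c=𝟙ᵀy=84.323682  D=ac−b²=11.647459
λ₁=(c·0.090−b)/D = (84.323682·0.090−5.150364)/11.647459 = 0.209382
λ₂=(a−b·0.090)/D = (0.452704−5.150364·0.090)/11.647459 = -0.000930
w* = 0.209382·x + -0.000930·y:
  w_0 = 0.209382·0.8922 + -0.000930·33.1022 = 0.1560  (Alcoa)
  w_1 = 0.209382·2.4650 + -0.000930·19.8189 = 0.4977  (Raytheon)
  w_2 = 0.209382·-0.2598 + -0.000930·6.2786 = -0.0602  (Ford)
  w_3 = 0.209382·0.5332 + -0.000930·10.2032 = 0.1022  (Honeywell)
  w_4 = 0.209382·1.5198 + -0.000930·14.9209 = 0.3044  (Walmart)
Σw_i=1.0000  μᵀw=0.0900
σ²=wᵀΣw=λ₁·μ_p+λ₂ = 0.209382·0.090 + -0.000930 = 0.017915 ≈ 0.0179


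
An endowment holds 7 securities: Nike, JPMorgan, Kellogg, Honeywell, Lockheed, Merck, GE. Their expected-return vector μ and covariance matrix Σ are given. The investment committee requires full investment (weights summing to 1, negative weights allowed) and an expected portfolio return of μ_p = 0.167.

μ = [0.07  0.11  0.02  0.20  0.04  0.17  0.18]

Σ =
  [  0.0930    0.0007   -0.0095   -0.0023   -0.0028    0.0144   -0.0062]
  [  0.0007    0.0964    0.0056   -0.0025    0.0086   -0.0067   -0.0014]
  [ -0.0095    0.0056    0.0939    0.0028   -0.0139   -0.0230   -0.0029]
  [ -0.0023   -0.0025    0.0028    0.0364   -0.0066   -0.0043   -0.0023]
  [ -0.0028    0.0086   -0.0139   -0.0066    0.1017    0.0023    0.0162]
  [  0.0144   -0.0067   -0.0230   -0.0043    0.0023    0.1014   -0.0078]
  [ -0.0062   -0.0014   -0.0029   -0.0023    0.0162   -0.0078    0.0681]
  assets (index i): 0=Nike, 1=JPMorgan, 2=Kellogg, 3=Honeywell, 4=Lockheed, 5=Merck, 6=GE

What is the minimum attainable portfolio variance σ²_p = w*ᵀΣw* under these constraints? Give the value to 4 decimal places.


0.0115

p=Σ⁻¹μ = [0.8283  1.4382  0.7296  6.1070  0.2289  2.3191  3.1967]
q=Σ⁻¹𝟙 = [12.2571  10.5385  16.0261  32.4819  10.5330  14.8987  16.9972]
a=μᵀp=2.430970  b=𝟙ᵀp=14.847725  c=𝟙ᵀq=113.732517  D=ac−b²=56.025361
λ₁=(c·0.167−b)/D = (113.732517·0.167−14.847725)/56.025361 = 0.073995
λ₂=(a−b·0.167)/D = (2.430970−14.847725·0.167)/56.025361 = -0.000867
w* = 0.073995·p + -0.000867·q:
  w_0 = 0.073995·0.8283 + -0.000867·12.2571 = 0.0507  (Nike)
  w_1 = 0.073995·1.4382 + -0.000867·10.5385 = 0.0973  (JPMorgan)
  w_2 = 0.073995·0.7296 + -0.000867·16.0261 = 0.0401  (Kellogg)
  w_3 = 0.073995·6.1070 + -0.000867·32.4819 = 0.4237  (Honeywell)
  w_4 = 0.073995·0.2289 + -0.000867·10.5330 = 0.0078  (Lockheed)
  w_5 = 0.073995·2.3191 + -0.000867·14.8987 = 0.1587  (Merck)
  w_6 = 0.073995·3.1967 + -0.000867·16.9972 = 0.2218  (GE)
Σw_i=1.0000  μᵀw=0.1670
σ²=wᵀΣw=λ₁·μ_p+λ₂ = 0.073995·0.167 + -0.000867 = 0.011490 ≈ 0.0115


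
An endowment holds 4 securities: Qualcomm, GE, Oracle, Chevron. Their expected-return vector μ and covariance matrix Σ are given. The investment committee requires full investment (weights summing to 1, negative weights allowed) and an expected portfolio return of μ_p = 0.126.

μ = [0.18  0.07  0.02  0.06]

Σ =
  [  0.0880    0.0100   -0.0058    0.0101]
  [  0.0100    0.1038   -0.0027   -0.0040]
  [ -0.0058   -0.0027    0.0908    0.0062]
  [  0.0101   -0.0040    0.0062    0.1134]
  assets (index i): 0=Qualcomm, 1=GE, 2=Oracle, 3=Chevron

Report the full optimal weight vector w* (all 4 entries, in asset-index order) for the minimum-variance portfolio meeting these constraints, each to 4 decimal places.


0.5790  0.1698  0.1294  0.1219

u=Σ⁻¹μ = [1.9695  0.5070  0.3370  0.3531]
v=Σ⁻¹𝟙 = [10.1923  9.2424  11.4193  7.6122]
a=μᵀu=0.417934  b=𝟙ᵀu=3.166705  c=𝟙ᵀv=38.466246  D=ac−b²=6.048321
λ₁=(c·0.126−b)/D = (38.466246·0.126−3.166705)/6.048321 = 0.277770
λ₂=(a−b·0.126)/D = (0.417934−3.166705·0.126)/6.048321 = 0.003130
w* = 0.277770·u + 0.003130·v:
  w_0 = 0.277770·1.9695 + 0.003130·10.1923 = 0.5790  (Qualcomm)
  w_1 = 0.277770·0.5070 + 0.003130·9.2424 = 0.1698  (GE)
  w_2 = 0.277770·0.3370 + 0.003130·11.4193 = 0.1294  (Oracle)
  w_3 = 0.277770·0.3531 + 0.003130·7.6122 = 0.1219  (Chevron)
Σw_i=1.0000  μᵀw=0.1260
σ²=wᵀΣw=λ₁·μ_p+λ₂ = 0.277770·0.126 + 0.003130 = 0.038129 ≈ 0.0381


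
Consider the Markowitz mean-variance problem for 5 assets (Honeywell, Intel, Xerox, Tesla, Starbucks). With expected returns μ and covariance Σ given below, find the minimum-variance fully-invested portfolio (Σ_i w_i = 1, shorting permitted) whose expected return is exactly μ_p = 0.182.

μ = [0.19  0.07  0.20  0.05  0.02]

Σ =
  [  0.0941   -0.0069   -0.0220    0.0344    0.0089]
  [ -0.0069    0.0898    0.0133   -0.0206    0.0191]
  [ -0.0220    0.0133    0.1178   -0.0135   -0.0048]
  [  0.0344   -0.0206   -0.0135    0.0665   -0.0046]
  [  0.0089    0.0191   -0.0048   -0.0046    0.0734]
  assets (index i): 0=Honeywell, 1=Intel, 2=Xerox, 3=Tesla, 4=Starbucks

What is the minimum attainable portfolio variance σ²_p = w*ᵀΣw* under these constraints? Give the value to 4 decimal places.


0.0347

x=Σ⁻¹μ = [2.5409  0.6969  2.0991  0.0743  -0.0750]
y=Σ⁻¹𝟙 = [6.1665  11.7536  10.9115  18.5125  11.6915]
a=μᵀx=0.953591  b=𝟙ᵀx=5.336153  c=𝟙ᵀy=59.035710  D=ac−b²=27.821378
λ₁=(c·0.182−b)/D = (59.035710·0.182−5.336153)/27.821378 = 0.194395
λ₂=(a−b·0.182)/D = (0.953591−5.336153·0.182)/27.821378 = -0.000632
w* = 0.194395·x + -0.000632·y:
  w_0 = 0.194395·2.5409 + -0.000632·6.1665 = 0.4900  (Honeywell)
  w_1 = 0.194395·0.6969 + -0.000632·11.7536 = 0.1280  (Intel)
  w_2 = 0.194395·2.0991 + -0.000632·10.9115 = 0.4012  (Xerox)
  w_3 = 0.194395·0.0743 + -0.000632·18.5125 = 0.0027  (Tesla)
  w_4 = 0.194395·-0.0750 + -0.000632·11.6915 = -0.0220  (Starbucks)
Σw_i=1.0000  μᵀw=0.1820
σ²=wᵀΣw=λ₁·μ_p+λ₂ = 0.194395·0.182 + -0.000632 = 0.034748 ≈ 0.0347


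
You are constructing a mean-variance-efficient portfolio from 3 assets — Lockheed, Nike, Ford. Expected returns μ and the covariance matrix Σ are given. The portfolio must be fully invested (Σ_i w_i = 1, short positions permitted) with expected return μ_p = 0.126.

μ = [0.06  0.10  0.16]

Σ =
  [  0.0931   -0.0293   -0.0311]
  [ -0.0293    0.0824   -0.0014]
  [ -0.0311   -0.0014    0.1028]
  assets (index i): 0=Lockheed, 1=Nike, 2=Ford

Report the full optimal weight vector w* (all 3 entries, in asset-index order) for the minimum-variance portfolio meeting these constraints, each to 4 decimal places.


0.1820  0.2633  0.5547

g=Σ⁻¹μ = [1.9909  1.9587  2.1854]
h=Σ⁻¹𝟙 = [22.8631  20.5532  16.9243]
a=μᵀg=0.664986  b=𝟙ᵀg=6.134990  c=𝟙ᵀh=60.340561  D=ac−b²=2.487559
λ₁=(c·0.126−b)/D = (60.340561·0.126−6.134990)/2.487559 = 0.590105
λ₂=(a−b·0.126)/D = (0.664986−6.134990·0.126)/2.487559 = -0.043425
w* = 0.590105·g + -0.043425·h:
  w_0 = 0.590105·1.9909 + -0.043425·22.8631 = 0.1820  (Lockheed)
  w_1 = 0.590105·1.9587 + -0.043425·20.5532 = 0.2633  (Nike)
  w_2 = 0.590105·2.1854 + -0.043425·16.9243 = 0.5547  (Ford)
Σw_i=1.0000  μᵀw=0.1260
σ²=wᵀΣw=λ₁·μ_p+λ₂ = 0.590105·0.126 + -0.043425 = 0.030928 ≈ 0.0309


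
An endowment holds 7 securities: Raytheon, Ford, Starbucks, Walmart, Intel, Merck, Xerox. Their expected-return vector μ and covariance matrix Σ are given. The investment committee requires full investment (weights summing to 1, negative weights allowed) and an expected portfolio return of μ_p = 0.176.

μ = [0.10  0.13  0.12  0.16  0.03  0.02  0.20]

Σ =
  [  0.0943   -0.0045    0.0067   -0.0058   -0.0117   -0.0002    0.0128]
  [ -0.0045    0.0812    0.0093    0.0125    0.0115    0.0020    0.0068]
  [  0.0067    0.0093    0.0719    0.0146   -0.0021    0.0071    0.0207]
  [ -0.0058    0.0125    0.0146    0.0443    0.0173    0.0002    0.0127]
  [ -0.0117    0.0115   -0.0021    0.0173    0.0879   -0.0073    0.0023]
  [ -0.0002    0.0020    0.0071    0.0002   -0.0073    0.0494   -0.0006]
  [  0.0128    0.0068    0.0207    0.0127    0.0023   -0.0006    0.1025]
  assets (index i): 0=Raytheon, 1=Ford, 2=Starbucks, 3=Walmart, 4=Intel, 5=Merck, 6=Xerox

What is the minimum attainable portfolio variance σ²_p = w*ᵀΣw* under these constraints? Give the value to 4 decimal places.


u=Σ⁻¹μ = [1.0624  1.0659  0.4064  3.0438  -0.2574  0.2730  1.2960]
v=Σ⁻¹𝟙 = [12.2126  7.6656  5.7814  14.4213  10.9016  20.7601  4.6450]
a=μᵀu=1.037534  b=𝟙ᵀu=6.890210  c=𝟙ᵀv=76.387559  D=ac−b²=31.779666
λ₁=(c·0.176−b)/D = (76.387559·0.176−6.890210)/31.779666 = 0.206233
λ₂=(a−b·0.176)/D = (1.037534−6.890210·0.176)/31.779666 = -0.005511
w* = 0.206233·u + -0.005511·v:
  w_0 = 0.206233·1.0624 + -0.005511·12.2126 = 0.1518  (Raytheon)
  w_1 = 0.206233·1.0659 + -0.005511·7.6656 = 0.1776  (Ford)
  w_2 = 0.206233·0.4064 + -0.005511·5.7814 = 0.0520  (Starbucks)
  w_3 = 0.206233·3.0438 + -0.005511·14.4213 = 0.5483  (Walmart)
  w_4 = 0.206233·-0.2574 + -0.005511·10.9016 = -0.1132  (Intel)
  w_5 = 0.206233·0.2730 + -0.005511·20.7601 = -0.0581  (Merck)
  w_6 = 0.206233·1.2960 + -0.005511·4.6450 = 0.2417  (Xerox)
Σw_i=1.0000  μᵀw=0.1760
σ²=wᵀΣw=λ₁·μ_p+λ₂ = 0.206233·0.176 + -0.005511 = 0.030786 ≈ 0.0308

0.0308


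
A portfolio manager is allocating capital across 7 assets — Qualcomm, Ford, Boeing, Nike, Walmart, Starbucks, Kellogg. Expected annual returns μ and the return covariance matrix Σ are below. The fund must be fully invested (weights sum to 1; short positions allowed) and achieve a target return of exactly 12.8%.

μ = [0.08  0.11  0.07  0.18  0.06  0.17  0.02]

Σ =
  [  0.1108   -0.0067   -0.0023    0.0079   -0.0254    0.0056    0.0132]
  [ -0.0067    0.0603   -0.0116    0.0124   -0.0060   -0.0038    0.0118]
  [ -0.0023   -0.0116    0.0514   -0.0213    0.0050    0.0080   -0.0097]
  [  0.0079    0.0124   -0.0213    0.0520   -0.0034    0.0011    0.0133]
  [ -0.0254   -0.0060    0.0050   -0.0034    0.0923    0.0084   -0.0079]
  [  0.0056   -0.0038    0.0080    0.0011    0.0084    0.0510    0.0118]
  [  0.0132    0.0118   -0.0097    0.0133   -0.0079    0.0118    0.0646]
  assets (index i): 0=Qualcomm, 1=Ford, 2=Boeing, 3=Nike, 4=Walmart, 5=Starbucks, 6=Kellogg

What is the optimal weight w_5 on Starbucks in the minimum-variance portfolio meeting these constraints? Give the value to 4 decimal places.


0.1801

p=Σ⁻¹μ = [0.7216  2.0491  2.9012  4.3201  0.6109  3.0224  -1.1433]
q=Σ⁻¹𝟙 = [10.6968  19.1977  33.6229  25.0478  14.0909  9.4914  9.6686]
a=μᵀp=1.791435  b=𝟙ᵀp=12.482064  c=𝟙ᵀq=121.816156  D=ac−b²=62.423822
λ₁=(c·0.128−b)/D = (121.816156·0.128−12.482064)/62.423822 = 0.049827
λ₂=(a−b·0.128)/D = (1.791435−12.482064·0.128)/62.423822 = 0.003103
w* = 0.049827·p + 0.003103·q:
  w_0 = 0.049827·0.7216 + 0.003103·10.6968 = 0.0692  (Qualcomm)
  w_1 = 0.049827·2.0491 + 0.003103·19.1977 = 0.1617  (Ford)
  w_2 = 0.049827·2.9012 + 0.003103·33.6229 = 0.2489  (Boeing)
  w_3 = 0.049827·4.3201 + 0.003103·25.0478 = 0.2930  (Nike)
  w_4 = 0.049827·0.6109 + 0.003103·14.0909 = 0.0742  (Walmart)
  w_5 = 0.049827·3.0224 + 0.003103·9.4914 = 0.1801  (Starbucks)
  w_6 = 0.049827·-1.1433 + 0.003103·9.6686 = -0.0270  (Kellogg)
Σw_i=1.0000  μᵀw=0.1280
σ²=wᵀΣw=λ₁·μ_p+λ₂ = 0.049827·0.128 + 0.003103 = 0.009481 ≈ 0.0095


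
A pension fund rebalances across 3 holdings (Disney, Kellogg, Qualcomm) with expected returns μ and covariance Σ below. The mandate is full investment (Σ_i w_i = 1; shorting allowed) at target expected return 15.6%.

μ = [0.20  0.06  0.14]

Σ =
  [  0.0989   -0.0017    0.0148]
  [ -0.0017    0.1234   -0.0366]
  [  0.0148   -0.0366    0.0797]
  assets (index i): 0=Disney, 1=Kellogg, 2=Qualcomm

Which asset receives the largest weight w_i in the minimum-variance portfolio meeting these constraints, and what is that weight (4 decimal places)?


Disney (0.4702)

x=Σ⁻¹μ = [1.7523  1.0823  1.9282]
y=Σ⁻¹𝟙 = [7.7630  13.3186  17.2217]
a=μᵀx=0.685342  b=𝟙ᵀx=4.762747  c=𝟙ᵀy=38.303226  D=ac−b²=3.567054
λ₁=(c·0.156−b)/D = (38.303226·0.156−4.762747)/3.567054 = 0.339932
λ₂=(a−b·0.156)/D = (0.685342−4.762747·0.156)/3.567054 = -0.016161
w* = 0.339932·x + -0.016161·y:
  w_0 = 0.339932·1.7523 + -0.016161·7.7630 = 0.4702  (Disney)
  w_1 = 0.339932·1.0823 + -0.016161·13.3186 = 0.1527  (Kellogg)
  w_2 = 0.339932·1.9282 + -0.016161·17.2217 = 0.3771  (Qualcomm)
Σw_i=1.0000  μᵀw=0.1560
σ²=wᵀΣw=λ₁·μ_p+λ₂ = 0.339932·0.156 + -0.016161 = 0.036869 ≈ 0.0369


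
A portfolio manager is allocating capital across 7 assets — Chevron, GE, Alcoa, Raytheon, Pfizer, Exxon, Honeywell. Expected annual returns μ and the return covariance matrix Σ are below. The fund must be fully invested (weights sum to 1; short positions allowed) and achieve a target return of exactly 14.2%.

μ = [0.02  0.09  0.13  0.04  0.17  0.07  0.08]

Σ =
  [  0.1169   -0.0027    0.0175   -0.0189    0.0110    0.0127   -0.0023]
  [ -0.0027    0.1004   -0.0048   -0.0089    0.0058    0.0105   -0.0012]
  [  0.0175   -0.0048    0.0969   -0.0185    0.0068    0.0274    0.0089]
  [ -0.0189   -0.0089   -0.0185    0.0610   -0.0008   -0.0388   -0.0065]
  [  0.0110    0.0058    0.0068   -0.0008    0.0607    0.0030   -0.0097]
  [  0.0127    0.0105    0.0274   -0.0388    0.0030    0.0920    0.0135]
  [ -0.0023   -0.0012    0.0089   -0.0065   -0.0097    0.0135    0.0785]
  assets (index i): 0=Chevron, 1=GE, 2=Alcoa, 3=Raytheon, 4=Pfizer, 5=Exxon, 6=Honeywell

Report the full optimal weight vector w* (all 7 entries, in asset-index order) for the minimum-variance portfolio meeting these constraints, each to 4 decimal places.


-0.1037  0.1052  0.2077  0.0804  0.5297  0.0118  0.1689

u=Σ⁻¹μ = [-0.0164  0.8864  1.2012  1.8220  2.7689  0.7987  1.2517]
v=Σ⁻¹𝟙 = [10.4865  11.3412  8.5315  37.5984  14.3116  18.9405  13.8766]
a=μᵀu=0.935237  b=𝟙ᵀu=8.712413  c=𝟙ᵀv=115.086395  D=ac−b²=31.726941
λ₁=(c·0.142−b)/D = (115.086395·0.142−8.712413)/31.726941 = 0.240485
λ₂=(a−b·0.142)/D = (0.935237−8.712413·0.142)/31.726941 = -0.009516
w* = 0.240485·u + -0.009516·v:
  w_0 = 0.240485·-0.0164 + -0.009516·10.4865 = -0.1037  (Chevron)
  w_1 = 0.240485·0.8864 + -0.009516·11.3412 = 0.1052  (GE)
  w_2 = 0.240485·1.2012 + -0.009516·8.5315 = 0.2077  (Alcoa)
  w_3 = 0.240485·1.8220 + -0.009516·37.5984 = 0.0804  (Raytheon)
  w_4 = 0.240485·2.7689 + -0.009516·14.3116 = 0.5297  (Pfizer)
  w_5 = 0.240485·0.7987 + -0.009516·18.9405 = 0.0118  (Exxon)
  w_6 = 0.240485·1.2517 + -0.009516·13.8766 = 0.1689  (Honeywell)
Σw_i=1.0000  μᵀw=0.1420
σ²=wᵀΣw=λ₁·μ_p+λ₂ = 0.240485·0.142 + -0.009516 = 0.024633 ≈ 0.0246


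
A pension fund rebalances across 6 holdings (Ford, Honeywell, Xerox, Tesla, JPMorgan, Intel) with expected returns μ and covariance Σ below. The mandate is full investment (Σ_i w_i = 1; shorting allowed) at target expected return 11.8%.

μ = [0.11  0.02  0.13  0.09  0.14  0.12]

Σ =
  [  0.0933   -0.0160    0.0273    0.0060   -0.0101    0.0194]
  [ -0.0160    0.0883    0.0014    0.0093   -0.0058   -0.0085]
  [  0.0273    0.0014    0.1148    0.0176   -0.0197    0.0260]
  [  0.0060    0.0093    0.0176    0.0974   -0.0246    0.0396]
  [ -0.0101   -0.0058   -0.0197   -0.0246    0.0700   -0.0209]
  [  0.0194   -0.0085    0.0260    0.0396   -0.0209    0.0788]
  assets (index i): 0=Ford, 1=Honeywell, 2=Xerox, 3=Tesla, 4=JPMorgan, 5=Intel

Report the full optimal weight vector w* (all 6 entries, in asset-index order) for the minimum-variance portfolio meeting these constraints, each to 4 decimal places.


u=Σ⁻¹μ = [0.9951  0.6526  0.9796  0.8423  3.2026  1.4512]
v=Σ⁻¹𝟙 = [11.2261  15.1844  6.2057  8.5779  25.4982  11.9690]
a=μᵀu=0.948170  b=𝟙ᵀu=8.123356  c=𝟙ᵀv=78.661438  D=ac−b²=8.595520
λ₁=(c·0.118−b)/D = (78.661438·0.118−8.123356)/8.595520 = 0.134802
λ₂=(a−b·0.118)/D = (0.948170−8.123356·0.118)/8.595520 = -0.001208
w* = 0.134802·u + -0.001208·v:
  w_0 = 0.134802·0.9951 + -0.001208·11.2261 = 0.1206  (Ford)
  w_1 = 0.134802·0.6526 + -0.001208·15.1844 = 0.0696  (Honeywell)
  w_2 = 0.134802·0.9796 + -0.001208·6.2057 = 0.1246  (Xerox)
  w_3 = 0.134802·0.8423 + -0.001208·8.5779 = 0.1032  (Tesla)
  w_4 = 0.134802·3.2026 + -0.001208·25.4982 = 0.4009  (JPMorgan)
  w_5 = 0.134802·1.4512 + -0.001208·11.9690 = 0.1812  (Intel)
Σw_i=1.0000  μᵀw=0.1180
σ²=wᵀΣw=λ₁·μ_p+λ₂ = 0.134802·0.118 + -0.001208 = 0.014698 ≈ 0.0147

0.1206  0.0696  0.1246  0.1032  0.4009  0.1812


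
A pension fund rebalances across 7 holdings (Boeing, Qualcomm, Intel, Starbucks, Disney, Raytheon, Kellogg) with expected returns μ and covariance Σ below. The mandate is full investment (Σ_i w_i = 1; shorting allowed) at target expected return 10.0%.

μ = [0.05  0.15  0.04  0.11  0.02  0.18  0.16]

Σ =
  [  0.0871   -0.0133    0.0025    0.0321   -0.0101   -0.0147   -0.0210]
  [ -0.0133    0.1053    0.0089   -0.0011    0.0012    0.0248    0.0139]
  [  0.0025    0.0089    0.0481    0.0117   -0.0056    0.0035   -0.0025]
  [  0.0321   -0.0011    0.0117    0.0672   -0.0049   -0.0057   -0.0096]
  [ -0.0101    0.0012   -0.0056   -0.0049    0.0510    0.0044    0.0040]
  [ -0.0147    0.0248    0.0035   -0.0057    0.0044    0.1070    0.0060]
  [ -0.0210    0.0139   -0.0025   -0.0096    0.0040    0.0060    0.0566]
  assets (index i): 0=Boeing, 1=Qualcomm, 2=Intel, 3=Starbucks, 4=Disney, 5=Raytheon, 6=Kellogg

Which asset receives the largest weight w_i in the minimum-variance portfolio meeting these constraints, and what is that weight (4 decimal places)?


Kellogg (0.2628)

p=Σ⁻¹μ = [1.1421  0.7727  0.3257  1.6604  0.4141  1.5434  3.1640]
q=Σ⁻¹𝟙 = [18.2139  4.9323  20.2221  8.4463  23.6168  8.2326  22.9984]
a=μᵀp=1.161014  b=𝟙ᵀp=9.022469  c=𝟙ᵀq=106.662406  D=ac−b²=42.431595
λ₁=(c·0.100−b)/D = (106.662406·0.100−9.022469)/42.431595 = 0.038739
λ₂=(a−b·0.100)/D = (1.161014−9.022469·0.100)/42.431595 = 0.006098
w* = 0.038739·p + 0.006098·q:
  w_0 = 0.038739·1.1421 + 0.006098·18.2139 = 0.1553  (Boeing)
  w_1 = 0.038739·0.7727 + 0.006098·4.9323 = 0.0600  (Qualcomm)
  w_2 = 0.038739·0.3257 + 0.006098·20.2221 = 0.1359  (Intel)
  w_3 = 0.038739·1.6604 + 0.006098·8.4463 = 0.1158  (Starbucks)
  w_4 = 0.038739·0.4141 + 0.006098·23.6168 = 0.1601  (Disney)
  w_5 = 0.038739·1.5434 + 0.006098·8.2326 = 0.1100  (Raytheon)
  w_6 = 0.038739·3.1640 + 0.006098·22.9984 = 0.2628  (Kellogg)
Σw_i=1.0000  μᵀw=0.1000
σ²=wᵀΣw=λ₁·μ_p+λ₂ = 0.038739·0.100 + 0.006098 = 0.009972 ≈ 0.0100


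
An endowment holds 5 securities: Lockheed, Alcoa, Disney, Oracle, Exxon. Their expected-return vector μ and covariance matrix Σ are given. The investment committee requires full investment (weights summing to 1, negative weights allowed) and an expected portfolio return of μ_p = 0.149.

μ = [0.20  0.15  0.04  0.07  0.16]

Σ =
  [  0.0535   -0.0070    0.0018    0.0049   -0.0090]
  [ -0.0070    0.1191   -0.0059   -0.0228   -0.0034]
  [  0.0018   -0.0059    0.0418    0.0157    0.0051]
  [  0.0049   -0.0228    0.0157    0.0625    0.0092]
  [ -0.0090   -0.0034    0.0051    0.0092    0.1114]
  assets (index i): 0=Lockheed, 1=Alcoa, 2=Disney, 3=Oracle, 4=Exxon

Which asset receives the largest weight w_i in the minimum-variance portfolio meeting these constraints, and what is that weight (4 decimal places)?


Lockheed (0.3991)

x=Σ⁻¹μ = [4.1466  1.7809  0.4114  1.0885  1.7169]
y=Σ⁻¹𝟙 = [20.1105  13.2988  18.8715  13.2016  9.0531]
a=μᵀx=1.463821  b=𝟙ᵀx=9.144395  c=𝟙ᵀy=74.535546  D=ac−b²=25.486744
λ₁=(c·0.149−b)/D = (74.535546·0.149−9.144395)/25.486744 = 0.076958
λ₂=(a−b·0.149)/D = (1.463821−9.144395·0.149)/25.486744 = 0.003975
w* = 0.076958·x + 0.003975·y:
  w_0 = 0.076958·4.1466 + 0.003975·20.1105 = 0.3991  (Lockheed)
  w_1 = 0.076958·1.7809 + 0.003975·13.2988 = 0.1899  (Alcoa)
  w_2 = 0.076958·0.4114 + 0.003975·18.8715 = 0.1067  (Disney)
  w_3 = 0.076958·1.0885 + 0.003975·13.2016 = 0.1362  (Oracle)
  w_4 = 0.076958·1.7169 + 0.003975·9.0531 = 0.1681  (Exxon)
Σw_i=1.0000  μᵀw=0.1490
σ²=wᵀΣw=λ₁·μ_p+λ₂ = 0.076958·0.149 + 0.003975 = 0.015442 ≈ 0.0154


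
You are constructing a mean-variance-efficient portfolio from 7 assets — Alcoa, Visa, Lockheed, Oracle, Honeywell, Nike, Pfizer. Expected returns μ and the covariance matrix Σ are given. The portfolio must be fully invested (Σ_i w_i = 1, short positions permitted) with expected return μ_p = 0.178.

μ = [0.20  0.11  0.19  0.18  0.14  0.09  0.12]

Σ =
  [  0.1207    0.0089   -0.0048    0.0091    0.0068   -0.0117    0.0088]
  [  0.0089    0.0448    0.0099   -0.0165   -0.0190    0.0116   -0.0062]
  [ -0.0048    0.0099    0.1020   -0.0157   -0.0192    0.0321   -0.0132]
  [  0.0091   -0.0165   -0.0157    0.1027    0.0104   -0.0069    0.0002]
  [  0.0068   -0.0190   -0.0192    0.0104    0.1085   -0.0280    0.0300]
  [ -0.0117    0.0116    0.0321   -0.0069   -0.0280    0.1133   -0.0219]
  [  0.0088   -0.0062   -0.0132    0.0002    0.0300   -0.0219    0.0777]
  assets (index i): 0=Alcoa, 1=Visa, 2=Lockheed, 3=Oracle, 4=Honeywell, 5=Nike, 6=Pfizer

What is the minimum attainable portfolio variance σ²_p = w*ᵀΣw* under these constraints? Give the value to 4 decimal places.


0.0220

u=Σ⁻¹μ = [1.1815  3.3582  2.2387  2.4063  1.7365  0.8261  1.6151]
v=Σ⁻¹𝟙 = [4.6033  29.5344  10.5828  15.0105  13.2345  10.2155  14.2340]
a=μᵀu=1.975448  b=𝟙ᵀu=13.362360  c=𝟙ᵀv=97.414938  D=ac−b²=13.885469
λ₁=(c·0.178−b)/D = (97.414938·0.178−13.362360)/13.885469 = 0.286450
λ₂=(a−b·0.178)/D = (1.975448−13.362360·0.178)/13.885469 = -0.029027
w* = 0.286450·u + -0.029027·v:
  w_0 = 0.286450·1.1815 + -0.029027·4.6033 = 0.2048  (Alcoa)
  w_1 = 0.286450·3.3582 + -0.029027·29.5344 = 0.1047  (Visa)
  w_2 = 0.286450·2.2387 + -0.029027·10.5828 = 0.3341  (Lockheed)
  w_3 = 0.286450·2.4063 + -0.029027·15.0105 = 0.2536  (Oracle)
  w_4 = 0.286450·1.7365 + -0.029027·13.2345 = 0.1133  (Honeywell)
  w_5 = 0.286450·0.8261 + -0.029027·10.2155 = -0.0599  (Nike)
  w_6 = 0.286450·1.6151 + -0.029027·14.2340 = 0.0495  (Pfizer)
Σw_i=1.0000  μᵀw=0.1780
σ²=wᵀΣw=λ₁·μ_p+λ₂ = 0.286450·0.178 + -0.029027 = 0.021961 ≈ 0.0220


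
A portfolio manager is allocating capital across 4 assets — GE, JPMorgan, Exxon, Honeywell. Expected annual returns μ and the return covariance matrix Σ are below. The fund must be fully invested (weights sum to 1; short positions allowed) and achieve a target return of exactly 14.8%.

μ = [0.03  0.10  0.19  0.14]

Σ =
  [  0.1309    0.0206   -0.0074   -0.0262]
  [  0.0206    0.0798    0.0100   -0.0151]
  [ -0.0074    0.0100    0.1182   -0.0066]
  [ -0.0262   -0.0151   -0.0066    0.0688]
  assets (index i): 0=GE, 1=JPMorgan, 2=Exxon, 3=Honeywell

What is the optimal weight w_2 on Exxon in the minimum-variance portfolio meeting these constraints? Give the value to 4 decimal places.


0.3469

u=Σ⁻¹μ = [0.6559  1.3935  1.6843  2.7521]
v=Σ⁻¹𝟙 = [10.6021  12.8477  9.2812  22.2825]
a=μᵀu=0.864335  b=𝟙ᵀu=6.485815  c=𝟙ᵀv=55.013545  D=ac−b²=5.484345
λ₁=(c·0.148−b)/D = (55.013545·0.148−6.485815)/5.484345 = 0.301985
λ₂=(a−b·0.148)/D = (0.864335−6.485815·0.148)/5.484345 = -0.017425
w* = 0.301985·u + -0.017425·v:
  w_0 = 0.301985·0.6559 + -0.017425·10.6021 = 0.0133  (GE)
  w_1 = 0.301985·1.3935 + -0.017425·12.8477 = 0.1969  (JPMorgan)
  w_2 = 0.301985·1.6843 + -0.017425·9.2812 = 0.3469  (Exxon)
  w_3 = 0.301985·2.7521 + -0.017425·22.2825 = 0.4428  (Honeywell)
Σw_i=1.0000  μᵀw=0.1480
σ²=wᵀΣw=λ₁·μ_p+λ₂ = 0.301985·0.148 + -0.017425 = 0.027269 ≈ 0.0273


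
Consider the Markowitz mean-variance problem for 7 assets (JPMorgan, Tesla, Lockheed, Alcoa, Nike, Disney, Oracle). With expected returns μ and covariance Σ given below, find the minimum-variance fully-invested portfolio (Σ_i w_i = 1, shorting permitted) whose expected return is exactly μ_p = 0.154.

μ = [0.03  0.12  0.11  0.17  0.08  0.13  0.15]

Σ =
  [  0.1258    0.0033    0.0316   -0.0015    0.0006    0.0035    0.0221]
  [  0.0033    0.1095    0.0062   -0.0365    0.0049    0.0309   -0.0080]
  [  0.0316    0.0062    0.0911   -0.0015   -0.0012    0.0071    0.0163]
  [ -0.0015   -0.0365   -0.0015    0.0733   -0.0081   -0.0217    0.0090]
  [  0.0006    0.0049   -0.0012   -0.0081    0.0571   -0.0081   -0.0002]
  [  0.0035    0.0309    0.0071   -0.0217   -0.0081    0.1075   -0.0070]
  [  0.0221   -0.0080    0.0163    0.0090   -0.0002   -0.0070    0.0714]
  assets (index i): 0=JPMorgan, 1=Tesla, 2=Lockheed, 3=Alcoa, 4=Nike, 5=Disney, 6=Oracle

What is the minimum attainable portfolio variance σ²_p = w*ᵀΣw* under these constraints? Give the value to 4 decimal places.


0.0163

u=Σ⁻¹μ = [-0.3682  1.8925  0.8192  3.7491  2.0337  1.6593  1.9356]
v=Σ⁻¹𝟙 = [3.9026  13.4013  6.5016  25.2578  21.8314  12.3472  10.9029]
a=μᵀu=1.612268  b=𝟙ᵀu=11.721319  c=𝟙ᵀv=94.144803  D=ac−b²=14.397354
λ₁=(c·0.154−b)/D = (94.144803·0.154−11.721319)/14.397354 = 0.192881
λ₂=(a−b·0.154)/D = (1.612268−11.721319·0.154)/14.397354 = -0.013392
w* = 0.192881·u + -0.013392·v:
  w_0 = 0.192881·-0.3682 + -0.013392·3.9026 = -0.1233  (JPMorgan)
  w_1 = 0.192881·1.8925 + -0.013392·13.4013 = 0.1855  (Tesla)
  w_2 = 0.192881·0.8192 + -0.013392·6.5016 = 0.0709  (Lockheed)
  w_3 = 0.192881·3.7491 + -0.013392·25.2578 = 0.3849  (Alcoa)
  w_4 = 0.192881·2.0337 + -0.013392·21.8314 = 0.0999  (Nike)
  w_5 = 0.192881·1.6593 + -0.013392·12.3472 = 0.1547  (Disney)
  w_6 = 0.192881·1.9356 + -0.013392·10.9029 = 0.2273  (Oracle)
Σw_i=1.0000  μᵀw=0.1540
σ²=wᵀΣw=λ₁·μ_p+λ₂ = 0.192881·0.154 + -0.013392 = 0.016311 ≈ 0.0163
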